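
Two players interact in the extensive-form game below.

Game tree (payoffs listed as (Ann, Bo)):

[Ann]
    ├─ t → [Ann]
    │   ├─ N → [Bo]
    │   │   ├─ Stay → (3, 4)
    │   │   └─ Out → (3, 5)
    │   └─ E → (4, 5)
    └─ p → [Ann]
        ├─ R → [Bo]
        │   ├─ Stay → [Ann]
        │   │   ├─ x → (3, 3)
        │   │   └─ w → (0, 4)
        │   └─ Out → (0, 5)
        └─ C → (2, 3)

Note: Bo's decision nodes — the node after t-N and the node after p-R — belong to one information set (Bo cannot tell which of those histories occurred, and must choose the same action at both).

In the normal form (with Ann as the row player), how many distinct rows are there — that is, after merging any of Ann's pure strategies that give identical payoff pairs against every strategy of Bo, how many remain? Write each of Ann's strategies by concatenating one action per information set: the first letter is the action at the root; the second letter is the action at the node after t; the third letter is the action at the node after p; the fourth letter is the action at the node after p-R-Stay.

Ann has 16 pure strategies: tNRx, tNRw, tNCx, tNCw, tERx, tERw, tECx, tECw, pNRx, pNRw, pNCx, pNCw, pERx, pERw, pECx, pECw. Columns: Stay, Out.
{tNRx, tNRw, tNCx, tNCw} → row (3,4) (3,5)
{tERx, tERw, tECx, tECw} → row (4,5) (4,5)
{pNRx, pERx} → row (3,3) (0,5)
{pNRw, pERw} → row (0,4) (0,5)
{pNCx, pNCw, pECx, pECw} → row (2,3) (2,3)
That's 5 distinct rows out of 16 strategies.

5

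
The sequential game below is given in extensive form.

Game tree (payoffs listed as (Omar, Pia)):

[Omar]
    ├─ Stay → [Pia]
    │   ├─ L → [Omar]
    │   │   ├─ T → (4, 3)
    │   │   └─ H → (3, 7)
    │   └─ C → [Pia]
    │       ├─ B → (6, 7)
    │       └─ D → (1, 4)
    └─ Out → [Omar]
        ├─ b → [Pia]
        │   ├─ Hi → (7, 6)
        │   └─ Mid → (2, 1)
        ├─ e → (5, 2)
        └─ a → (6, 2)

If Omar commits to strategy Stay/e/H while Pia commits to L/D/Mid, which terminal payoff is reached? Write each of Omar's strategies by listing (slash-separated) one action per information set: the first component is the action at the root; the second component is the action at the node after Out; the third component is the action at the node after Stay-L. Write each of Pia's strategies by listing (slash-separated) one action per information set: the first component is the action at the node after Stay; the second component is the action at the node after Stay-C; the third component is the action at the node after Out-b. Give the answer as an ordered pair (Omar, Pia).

Trace the play path from the root:
  Omar plays Stay
  Pia plays L at [Stay]
  Omar plays H at [Stay-L]
→ terminal payoff (3, 7).
(Omar's choice at the node after Out is never reached on this path, so it doesn't affect the outcome.)

(3, 7)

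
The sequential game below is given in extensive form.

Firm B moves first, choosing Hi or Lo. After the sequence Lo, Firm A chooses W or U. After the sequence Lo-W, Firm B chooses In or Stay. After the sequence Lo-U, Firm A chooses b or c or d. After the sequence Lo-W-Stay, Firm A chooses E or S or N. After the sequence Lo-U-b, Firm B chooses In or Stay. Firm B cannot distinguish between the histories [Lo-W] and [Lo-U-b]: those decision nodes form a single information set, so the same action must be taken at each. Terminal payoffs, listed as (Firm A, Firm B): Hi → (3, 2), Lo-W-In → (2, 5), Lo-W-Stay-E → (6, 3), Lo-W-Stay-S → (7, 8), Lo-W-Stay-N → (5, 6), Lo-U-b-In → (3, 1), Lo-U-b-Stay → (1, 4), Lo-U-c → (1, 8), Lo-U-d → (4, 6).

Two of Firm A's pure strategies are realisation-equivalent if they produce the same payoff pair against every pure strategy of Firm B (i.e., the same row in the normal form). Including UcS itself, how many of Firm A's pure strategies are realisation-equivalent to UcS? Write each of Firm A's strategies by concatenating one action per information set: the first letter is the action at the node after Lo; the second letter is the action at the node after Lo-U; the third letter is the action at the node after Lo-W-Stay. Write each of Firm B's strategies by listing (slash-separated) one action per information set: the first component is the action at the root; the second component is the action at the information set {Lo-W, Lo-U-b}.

3

Row for UcS (columns Hi/In, Hi/Stay, Lo/In, Lo/Stay): (3,2) (3,2) (1,8) (1,8).
Under UcS, Firm A's choice at the node after Lo-W-Stay can never be reached regardless of what Firm B does, so varying those choices leaves every outcome unchanged.
Holding the reachable choices fixed and varying the unreachable one freely already gives 3 equivalent strategies.
No other strategy reproduces this row, so those 3 are the full class: UcE, UcS, UcN.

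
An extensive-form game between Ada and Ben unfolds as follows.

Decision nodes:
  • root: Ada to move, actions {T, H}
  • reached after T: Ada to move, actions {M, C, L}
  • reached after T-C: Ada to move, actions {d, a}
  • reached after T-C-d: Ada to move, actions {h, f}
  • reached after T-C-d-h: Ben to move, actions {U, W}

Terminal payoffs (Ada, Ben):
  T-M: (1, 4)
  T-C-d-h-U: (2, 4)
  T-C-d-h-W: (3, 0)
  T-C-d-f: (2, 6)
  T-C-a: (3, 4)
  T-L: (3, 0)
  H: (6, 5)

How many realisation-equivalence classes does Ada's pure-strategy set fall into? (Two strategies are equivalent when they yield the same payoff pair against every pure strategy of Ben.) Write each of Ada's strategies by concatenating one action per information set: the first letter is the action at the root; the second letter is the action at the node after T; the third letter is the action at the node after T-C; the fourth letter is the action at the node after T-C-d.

6

Ada has 24 pure strategies: TMdh, TMdf, TMah, TMaf, TCdh, TCdf, TCah, TCaf, TLdh, TLdf, TLah, TLaf, HMdh, HMdf, HMah, HMaf, HCdh, HCdf, HCah, HCaf, HLdh, HLdf, HLah, HLaf. Columns: U, W.
{TMdh, TMdf, TMah, TMaf} → row (1,4) (1,4)
{TCdh} → row (2,4) (3,0)
{TCdf} → row (2,6) (2,6)
{TCah, TCaf} → row (3,4) (3,4)
{TLdh, TLdf, TLah, TLaf} → row (3,0) (3,0)
{HMdh, HMdf, HMah, HMaf, HCdh, HCdf, HCah, HCaf, HLdh, HLdf, HLah, HLaf} → row (6,5) (6,5)
That's 6 distinct rows out of 24 strategies.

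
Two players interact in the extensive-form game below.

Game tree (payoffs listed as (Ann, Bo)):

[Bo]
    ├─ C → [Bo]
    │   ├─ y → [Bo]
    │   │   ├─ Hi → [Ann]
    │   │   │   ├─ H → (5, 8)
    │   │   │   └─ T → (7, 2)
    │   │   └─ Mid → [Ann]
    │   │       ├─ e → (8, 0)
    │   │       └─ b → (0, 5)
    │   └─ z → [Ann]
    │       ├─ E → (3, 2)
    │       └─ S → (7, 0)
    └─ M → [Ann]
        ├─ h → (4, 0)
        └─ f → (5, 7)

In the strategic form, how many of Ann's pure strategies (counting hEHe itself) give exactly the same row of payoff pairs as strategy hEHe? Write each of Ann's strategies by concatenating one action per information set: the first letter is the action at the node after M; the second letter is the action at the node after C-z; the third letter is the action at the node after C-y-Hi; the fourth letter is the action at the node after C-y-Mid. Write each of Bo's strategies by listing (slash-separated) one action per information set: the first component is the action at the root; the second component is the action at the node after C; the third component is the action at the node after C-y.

Row for hEHe (columns C/y/Hi, C/y/Mid, C/z/Hi, C/z/Mid, M/y/Hi, M/y/Mid, M/z/Hi, M/z/Mid): (5,8) (8,0) (3,2) (3,2) (4,0) (4,0) (4,0) (4,0).
Every one of Ann's information sets is on the play path for some reply by Bo when Ann follows hEHe.
Changing the action at any of them therefore changes at least one column, so only hEHe itself gives this row.

1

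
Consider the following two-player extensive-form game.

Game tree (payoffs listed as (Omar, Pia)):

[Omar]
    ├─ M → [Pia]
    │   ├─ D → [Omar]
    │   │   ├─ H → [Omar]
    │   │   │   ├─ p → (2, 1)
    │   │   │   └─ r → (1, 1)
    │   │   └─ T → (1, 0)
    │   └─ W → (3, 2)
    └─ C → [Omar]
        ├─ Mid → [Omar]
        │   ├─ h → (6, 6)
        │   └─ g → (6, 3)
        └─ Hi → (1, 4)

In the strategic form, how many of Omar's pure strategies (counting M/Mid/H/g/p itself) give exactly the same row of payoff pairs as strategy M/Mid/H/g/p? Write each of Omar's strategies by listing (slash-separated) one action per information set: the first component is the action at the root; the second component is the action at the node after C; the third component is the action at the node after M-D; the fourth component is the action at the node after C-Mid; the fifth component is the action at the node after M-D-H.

4

Row for M/Mid/H/g/p (columns D, W): (2,1) (3,2).
Under M/Mid/H/g/p, Omar's choice at the node after C and at the node after C-Mid can never be reached regardless of what Pia does, so varying those choices leaves every outcome unchanged.
Holding the reachable choices fixed and varying the unreachable ones freely already gives 2 × 2 = 4 equivalent strategies.
No other strategy reproduces this row, so those 4 are the full class: M/Mid/H/h/p, M/Mid/H/g/p, M/Hi/H/h/p, M/Hi/H/g/p.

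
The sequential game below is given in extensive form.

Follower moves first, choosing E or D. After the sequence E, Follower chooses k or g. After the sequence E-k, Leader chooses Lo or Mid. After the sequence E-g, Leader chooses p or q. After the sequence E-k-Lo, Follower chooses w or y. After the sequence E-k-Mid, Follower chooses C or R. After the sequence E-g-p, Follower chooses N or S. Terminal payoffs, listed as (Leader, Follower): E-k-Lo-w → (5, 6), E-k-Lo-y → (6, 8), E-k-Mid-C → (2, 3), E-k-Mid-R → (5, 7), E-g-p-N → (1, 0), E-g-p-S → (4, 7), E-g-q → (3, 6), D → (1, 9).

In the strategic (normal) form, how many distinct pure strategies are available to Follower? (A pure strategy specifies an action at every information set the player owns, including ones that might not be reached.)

32

Follower owns the root with actions {E, D} — two choices.
Follower owns the node after E with actions {k, g} — two choices.
Follower owns the node after E-k-Lo with actions {w, y} — two choices.
Follower owns the node after E-k-Mid with actions {C, R} — two choices.
Follower owns the node after E-g-p with actions {N, S} — two choices.
A pure strategy fixes one action at each information set independently, so the count is the product 2 × 2 × 2 × 2 × 2 = 32.
(For reference, Leader has 4 pure strategies, giving a 32×4 normal-form matrix.)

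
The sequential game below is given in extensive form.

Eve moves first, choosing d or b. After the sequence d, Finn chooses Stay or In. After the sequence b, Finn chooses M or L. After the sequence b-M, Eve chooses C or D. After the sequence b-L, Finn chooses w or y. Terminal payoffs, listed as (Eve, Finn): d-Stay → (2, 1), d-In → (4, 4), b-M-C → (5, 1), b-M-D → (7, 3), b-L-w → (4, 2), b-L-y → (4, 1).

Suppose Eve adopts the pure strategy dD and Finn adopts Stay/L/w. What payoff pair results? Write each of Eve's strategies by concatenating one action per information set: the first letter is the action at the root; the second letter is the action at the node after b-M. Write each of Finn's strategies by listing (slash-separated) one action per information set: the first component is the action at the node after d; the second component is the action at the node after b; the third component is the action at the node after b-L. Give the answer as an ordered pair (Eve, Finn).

Trace the play path from the root:
  Eve plays d
  Finn plays Stay at [d]
→ terminal payoff (2, 1).
(Eve's choice at the node after b-M is never reached on this path, so it doesn't affect the outcome.)

(2, 1)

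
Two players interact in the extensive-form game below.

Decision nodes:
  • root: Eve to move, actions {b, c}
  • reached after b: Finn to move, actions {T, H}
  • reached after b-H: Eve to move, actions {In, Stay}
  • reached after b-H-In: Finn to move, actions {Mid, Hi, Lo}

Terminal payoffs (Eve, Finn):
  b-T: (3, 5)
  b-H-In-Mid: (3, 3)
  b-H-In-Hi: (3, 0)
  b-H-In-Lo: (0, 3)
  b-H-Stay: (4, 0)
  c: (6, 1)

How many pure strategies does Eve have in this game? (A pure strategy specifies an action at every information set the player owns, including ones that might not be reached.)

Eve owns the root with actions {b, c} — two choices.
Eve owns the node after b-H with actions {In, Stay} — two choices.
A pure strategy fixes one action at each information set independently, so the count is the product 2 × 2 = 4.

4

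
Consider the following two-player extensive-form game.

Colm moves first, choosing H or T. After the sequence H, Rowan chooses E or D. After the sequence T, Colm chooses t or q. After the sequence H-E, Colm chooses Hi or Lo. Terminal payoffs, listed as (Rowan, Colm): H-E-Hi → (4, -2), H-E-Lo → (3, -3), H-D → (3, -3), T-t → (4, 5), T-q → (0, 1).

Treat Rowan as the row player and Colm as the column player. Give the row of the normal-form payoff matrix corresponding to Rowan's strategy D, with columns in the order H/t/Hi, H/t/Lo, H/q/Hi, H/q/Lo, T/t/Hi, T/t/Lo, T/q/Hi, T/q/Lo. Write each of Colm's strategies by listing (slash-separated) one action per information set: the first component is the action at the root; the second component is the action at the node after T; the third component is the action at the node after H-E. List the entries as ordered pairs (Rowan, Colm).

(3,-3) (3,-3) (3,-3) (3,-3) (4,5) (4,5) (0,1) (0,1)

vs H/t/Hi: Colm plays H → Rowan plays D at [H] → (3, -3)
vs H/t/Lo: Colm plays H → Rowan plays D at [H] → (3, -3)
vs H/q/Hi: Colm plays H → Rowan plays D at [H] → (3, -3)
vs H/q/Lo: Colm plays H → Rowan plays D at [H] → (3, -3)
vs T/t/Hi: Colm plays T → Colm plays t at [T] → (4, 5)
vs T/t/Lo: Colm plays T → Colm plays t at [T] → (4, 5)
vs T/q/Hi: Colm plays T → Colm plays q at [T] → (0, 1)
vs T/q/Lo: Colm plays T → Colm plays q at [T] → (0, 1)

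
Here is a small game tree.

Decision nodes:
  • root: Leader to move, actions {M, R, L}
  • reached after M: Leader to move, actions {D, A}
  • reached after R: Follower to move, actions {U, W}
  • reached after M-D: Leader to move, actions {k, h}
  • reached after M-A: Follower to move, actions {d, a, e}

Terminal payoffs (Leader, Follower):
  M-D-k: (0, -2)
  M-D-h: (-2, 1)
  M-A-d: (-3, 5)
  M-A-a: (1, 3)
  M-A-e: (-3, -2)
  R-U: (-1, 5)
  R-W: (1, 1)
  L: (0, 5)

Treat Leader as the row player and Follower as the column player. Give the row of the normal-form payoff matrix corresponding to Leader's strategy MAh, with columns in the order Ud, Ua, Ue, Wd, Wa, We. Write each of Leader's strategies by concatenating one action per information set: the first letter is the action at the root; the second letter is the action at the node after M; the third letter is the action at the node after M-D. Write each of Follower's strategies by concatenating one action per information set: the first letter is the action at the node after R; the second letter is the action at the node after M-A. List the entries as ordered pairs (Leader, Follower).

(-3,5) (1,3) (-3,-2) (-3,5) (1,3) (-3,-2)

vs Ud: Leader plays M → Leader plays A at [M] → Follower plays d at [M-A] → (-3, 5)
vs Ua: Leader plays M → Leader plays A at [M] → Follower plays a at [M-A] → (1, 3)
vs Ue: Leader plays M → Leader plays A at [M] → Follower plays e at [M-A] → (-3, -2)
vs Wd: Leader plays M → Leader plays A at [M] → Follower plays d at [M-A] → (-3, 5)
vs Wa: Leader plays M → Leader plays A at [M] → Follower plays a at [M-A] → (1, 3)
vs We: Leader plays M → Leader plays A at [M] → Follower plays e at [M-A] → (-3, -2)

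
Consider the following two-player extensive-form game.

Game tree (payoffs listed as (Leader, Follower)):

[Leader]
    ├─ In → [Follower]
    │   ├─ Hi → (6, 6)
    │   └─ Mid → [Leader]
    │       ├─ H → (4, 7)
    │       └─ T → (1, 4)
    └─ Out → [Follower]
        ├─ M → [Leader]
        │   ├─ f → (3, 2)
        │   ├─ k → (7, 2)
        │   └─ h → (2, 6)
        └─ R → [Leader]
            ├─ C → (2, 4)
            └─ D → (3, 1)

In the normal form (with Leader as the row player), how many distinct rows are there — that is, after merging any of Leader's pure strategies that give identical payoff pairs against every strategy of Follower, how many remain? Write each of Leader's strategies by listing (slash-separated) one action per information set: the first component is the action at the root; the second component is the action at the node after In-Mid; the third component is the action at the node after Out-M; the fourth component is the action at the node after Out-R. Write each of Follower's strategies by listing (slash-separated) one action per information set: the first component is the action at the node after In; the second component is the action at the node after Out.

8

Leader has 24 pure strategies: In/H/f/C, In/H/f/D, In/H/k/C, In/H/k/D, In/H/h/C, In/H/h/D, In/T/f/C, In/T/f/D, In/T/k/C, In/T/k/D, In/T/h/C, In/T/h/D, Out/H/f/C, Out/H/f/D, Out/H/k/C, Out/H/k/D, Out/H/h/C, Out/H/h/D, Out/T/f/C, Out/T/f/D, Out/T/k/C, Out/T/k/D, Out/T/h/C, Out/T/h/D. Columns: Hi/M, Hi/R, Mid/M, Mid/R.
{In/H/f/C, In/H/f/D, In/H/k/C, In/H/k/D, In/H/h/C, In/H/h/D} → row (6,6) (6,6) (4,7) (4,7)
{In/T/f/C, In/T/f/D, In/T/k/C, In/T/k/D, In/T/h/C, In/T/h/D} → row (6,6) (6,6) (1,4) (1,4)
{Out/H/f/C, Out/T/f/C} → row (3,2) (2,4) (3,2) (2,4)
{Out/H/f/D, Out/T/f/D} → row (3,2) (3,1) (3,2) (3,1)
{Out/H/k/C, Out/T/k/C} → row (7,2) (2,4) (7,2) (2,4)
{Out/H/k/D, Out/T/k/D} → row (7,2) (3,1) (7,2) (3,1)
{Out/H/h/C, Out/T/h/C} → row (2,6) (2,4) (2,6) (2,4)
{Out/H/h/D, Out/T/h/D} → row (2,6) (3,1) (2,6) (3,1)
That's 8 distinct rows out of 24 strategies.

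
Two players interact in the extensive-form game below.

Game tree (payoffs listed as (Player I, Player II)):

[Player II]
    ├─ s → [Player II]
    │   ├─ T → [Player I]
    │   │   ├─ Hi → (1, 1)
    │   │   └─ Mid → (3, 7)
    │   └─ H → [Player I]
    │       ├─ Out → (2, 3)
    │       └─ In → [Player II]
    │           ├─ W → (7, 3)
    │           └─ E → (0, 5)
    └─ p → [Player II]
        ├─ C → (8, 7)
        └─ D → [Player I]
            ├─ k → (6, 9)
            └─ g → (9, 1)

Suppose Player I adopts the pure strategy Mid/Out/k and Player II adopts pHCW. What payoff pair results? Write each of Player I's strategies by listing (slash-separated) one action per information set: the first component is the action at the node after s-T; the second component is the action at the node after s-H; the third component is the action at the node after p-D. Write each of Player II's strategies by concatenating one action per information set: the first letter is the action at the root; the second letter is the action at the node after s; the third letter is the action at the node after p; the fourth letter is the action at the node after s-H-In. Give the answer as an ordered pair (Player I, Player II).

Trace the play path from the root:
  Player II plays p
  Player II plays C at [p]
→ terminal payoff (8, 7).
(Player I's choice at the node after s-T is never reached on this path, so it doesn't affect the outcome.)

(8, 7)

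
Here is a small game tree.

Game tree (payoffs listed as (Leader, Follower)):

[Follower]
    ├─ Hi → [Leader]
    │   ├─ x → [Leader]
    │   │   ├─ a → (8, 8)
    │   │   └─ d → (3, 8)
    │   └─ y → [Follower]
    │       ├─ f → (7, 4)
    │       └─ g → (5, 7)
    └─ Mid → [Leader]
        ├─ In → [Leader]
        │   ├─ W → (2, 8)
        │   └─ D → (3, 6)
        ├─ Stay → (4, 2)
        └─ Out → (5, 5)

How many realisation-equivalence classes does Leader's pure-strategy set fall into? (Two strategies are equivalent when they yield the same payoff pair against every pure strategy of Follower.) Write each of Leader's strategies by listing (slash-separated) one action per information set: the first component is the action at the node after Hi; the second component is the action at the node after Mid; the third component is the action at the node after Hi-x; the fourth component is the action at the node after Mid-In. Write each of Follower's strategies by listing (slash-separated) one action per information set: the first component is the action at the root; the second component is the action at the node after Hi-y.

Leader has 24 pure strategies: x/In/a/W, x/In/a/D, x/In/d/W, x/In/d/D, x/Stay/a/W, x/Stay/a/D, x/Stay/d/W, x/Stay/d/D, x/Out/a/W, x/Out/a/D, x/Out/d/W, x/Out/d/D, y/In/a/W, y/In/a/D, y/In/d/W, y/In/d/D, y/Stay/a/W, y/Stay/a/D, y/Stay/d/W, y/Stay/d/D, y/Out/a/W, y/Out/a/D, y/Out/d/W, y/Out/d/D. Columns: Hi/f, Hi/g, Mid/f, Mid/g.
{x/In/a/W} → row (8,8) (8,8) (2,8) (2,8)
{x/In/a/D} → row (8,8) (8,8) (3,6) (3,6)
{x/In/d/W} → row (3,8) (3,8) (2,8) (2,8)
{x/In/d/D} → row (3,8) (3,8) (3,6) (3,6)
{x/Stay/a/W, x/Stay/a/D} → row (8,8) (8,8) (4,2) (4,2)
{x/Stay/d/W, x/Stay/d/D} → row (3,8) (3,8) (4,2) (4,2)
{x/Out/a/W, x/Out/a/D} → row (8,8) (8,8) (5,5) (5,5)
{x/Out/d/W, x/Out/d/D} → row (3,8) (3,8) (5,5) (5,5)
{y/In/a/W, y/In/d/W} → row (7,4) (5,7) (2,8) (2,8)
{y/In/a/D, y/In/d/D} → row (7,4) (5,7) (3,6) (3,6)
{y/Stay/a/W, y/Stay/a/D, y/Stay/d/W, y/Stay/d/D} → row (7,4) (5,7) (4,2) (4,2)
{y/Out/a/W, y/Out/a/D, y/Out/d/W, y/Out/d/D} → row (7,4) (5,7) (5,5) (5,5)
That's 12 distinct rows out of 24 strategies.

12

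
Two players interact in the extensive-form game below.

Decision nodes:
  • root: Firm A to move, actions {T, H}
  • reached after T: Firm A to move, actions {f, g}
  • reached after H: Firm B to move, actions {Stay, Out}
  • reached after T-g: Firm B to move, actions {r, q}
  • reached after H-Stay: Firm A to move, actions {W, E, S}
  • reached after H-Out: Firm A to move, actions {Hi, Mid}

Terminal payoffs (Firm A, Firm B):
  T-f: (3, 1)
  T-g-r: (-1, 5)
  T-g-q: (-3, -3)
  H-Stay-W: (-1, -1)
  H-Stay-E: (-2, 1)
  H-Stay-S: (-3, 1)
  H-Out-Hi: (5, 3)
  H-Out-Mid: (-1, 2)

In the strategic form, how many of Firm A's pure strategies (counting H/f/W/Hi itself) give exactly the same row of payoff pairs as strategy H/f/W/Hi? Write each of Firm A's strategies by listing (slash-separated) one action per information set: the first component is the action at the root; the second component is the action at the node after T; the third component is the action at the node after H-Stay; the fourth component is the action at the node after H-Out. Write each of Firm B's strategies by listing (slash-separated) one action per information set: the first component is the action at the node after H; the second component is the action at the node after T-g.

Row for H/f/W/Hi (columns Stay/r, Stay/q, Out/r, Out/q): (-1,-1) (-1,-1) (5,3) (5,3).
Under H/f/W/Hi, Firm A's choice at the node after T can never be reached regardless of what Firm B does, so varying those choices leaves every outcome unchanged.
Holding the reachable choices fixed and varying the unreachable one freely already gives 2 equivalent strategies.
No other strategy reproduces this row, so those 2 are the full class: H/f/W/Hi, H/g/W/Hi.

2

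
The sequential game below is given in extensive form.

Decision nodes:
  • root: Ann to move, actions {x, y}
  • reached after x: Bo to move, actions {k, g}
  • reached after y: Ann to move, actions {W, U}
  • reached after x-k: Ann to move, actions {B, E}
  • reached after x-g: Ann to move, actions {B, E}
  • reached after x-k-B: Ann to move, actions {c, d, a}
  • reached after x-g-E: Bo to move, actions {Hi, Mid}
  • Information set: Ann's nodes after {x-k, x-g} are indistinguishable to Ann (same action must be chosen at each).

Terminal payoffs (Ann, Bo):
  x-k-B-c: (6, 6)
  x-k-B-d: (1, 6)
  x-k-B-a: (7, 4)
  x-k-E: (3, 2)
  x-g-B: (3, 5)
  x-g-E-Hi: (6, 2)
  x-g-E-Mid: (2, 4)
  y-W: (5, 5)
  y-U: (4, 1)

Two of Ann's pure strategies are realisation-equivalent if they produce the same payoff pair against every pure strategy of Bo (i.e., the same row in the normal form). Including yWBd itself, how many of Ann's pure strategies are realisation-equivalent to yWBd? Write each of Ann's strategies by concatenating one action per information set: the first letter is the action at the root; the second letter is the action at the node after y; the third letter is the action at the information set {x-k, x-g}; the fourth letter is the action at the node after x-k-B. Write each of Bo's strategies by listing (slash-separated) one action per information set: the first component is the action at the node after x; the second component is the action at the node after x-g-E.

Row for yWBd (columns k/Hi, k/Mid, g/Hi, g/Mid): (5,5) (5,5) (5,5) (5,5).
Under yWBd, Ann's choice at the information set {x-k, x-g} and at the node after x-k-B can never be reached regardless of what Bo does, so varying those choices leaves every outcome unchanged.
Holding the reachable choices fixed and varying the unreachable ones freely already gives 2 × 3 = 6 equivalent strategies.
No other strategy reproduces this row, so those 6 are the full class: yWBc, yWBd, yWBa, yWEc, yWEd, yWEa.

6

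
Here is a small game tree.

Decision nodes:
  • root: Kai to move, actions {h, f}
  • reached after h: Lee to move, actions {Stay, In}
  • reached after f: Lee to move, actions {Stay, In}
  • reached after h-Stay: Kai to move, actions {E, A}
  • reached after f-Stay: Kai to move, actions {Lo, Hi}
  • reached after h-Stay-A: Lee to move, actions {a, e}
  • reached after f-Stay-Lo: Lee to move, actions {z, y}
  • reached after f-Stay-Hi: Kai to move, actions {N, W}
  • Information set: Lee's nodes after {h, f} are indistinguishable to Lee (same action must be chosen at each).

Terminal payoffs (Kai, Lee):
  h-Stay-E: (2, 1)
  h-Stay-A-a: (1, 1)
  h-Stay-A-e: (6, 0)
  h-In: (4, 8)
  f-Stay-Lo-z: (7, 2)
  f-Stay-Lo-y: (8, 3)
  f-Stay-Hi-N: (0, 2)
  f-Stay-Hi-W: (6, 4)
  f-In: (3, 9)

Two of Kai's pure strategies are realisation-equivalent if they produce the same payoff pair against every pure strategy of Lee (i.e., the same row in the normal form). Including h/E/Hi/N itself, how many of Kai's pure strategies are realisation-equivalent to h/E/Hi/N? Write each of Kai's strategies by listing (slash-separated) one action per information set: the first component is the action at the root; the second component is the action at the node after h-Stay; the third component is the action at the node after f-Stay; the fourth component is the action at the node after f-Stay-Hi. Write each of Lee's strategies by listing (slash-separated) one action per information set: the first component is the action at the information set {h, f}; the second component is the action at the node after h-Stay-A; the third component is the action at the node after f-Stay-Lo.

Row for h/E/Hi/N (columns Stay/a/z, Stay/a/y, Stay/e/z, Stay/e/y, In/a/z, In/a/y, In/e/z, In/e/y): (2,1) (2,1) (2,1) (2,1) (4,8) (4,8) (4,8) (4,8).
Under h/E/Hi/N, Kai's choice at the node after f-Stay and at the node after f-Stay-Hi can never be reached regardless of what Lee does, so varying those choices leaves every outcome unchanged.
Holding the reachable choices fixed and varying the unreachable ones freely already gives 2 × 2 = 4 equivalent strategies.
No other strategy reproduces this row, so those 4 are the full class: h/E/Lo/N, h/E/Lo/W, h/E/Hi/N, h/E/Hi/W.

4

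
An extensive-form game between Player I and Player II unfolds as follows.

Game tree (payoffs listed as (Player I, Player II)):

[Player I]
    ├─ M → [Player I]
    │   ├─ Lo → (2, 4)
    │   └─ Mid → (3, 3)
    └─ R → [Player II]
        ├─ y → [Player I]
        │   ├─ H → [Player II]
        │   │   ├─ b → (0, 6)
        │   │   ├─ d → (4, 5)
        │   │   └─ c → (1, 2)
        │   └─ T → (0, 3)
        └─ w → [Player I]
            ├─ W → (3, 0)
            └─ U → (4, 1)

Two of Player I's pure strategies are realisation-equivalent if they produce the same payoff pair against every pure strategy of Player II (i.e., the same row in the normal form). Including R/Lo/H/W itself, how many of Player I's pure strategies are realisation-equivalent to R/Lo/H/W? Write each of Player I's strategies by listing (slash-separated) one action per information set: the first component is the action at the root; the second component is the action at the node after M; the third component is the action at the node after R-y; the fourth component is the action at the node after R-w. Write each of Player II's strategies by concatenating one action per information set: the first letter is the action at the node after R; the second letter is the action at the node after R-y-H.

2

Row for R/Lo/H/W (columns yb, yd, yc, wb, wd, wc): (0,6) (4,5) (1,2) (3,0) (3,0) (3,0).
Under R/Lo/H/W, Player I's choice at the node after M can never be reached regardless of what Player II does, so varying those choices leaves every outcome unchanged.
Holding the reachable choices fixed and varying the unreachable one freely already gives 2 equivalent strategies.
No other strategy reproduces this row, so those 2 are the full class: R/Lo/H/W, R/Mid/H/W.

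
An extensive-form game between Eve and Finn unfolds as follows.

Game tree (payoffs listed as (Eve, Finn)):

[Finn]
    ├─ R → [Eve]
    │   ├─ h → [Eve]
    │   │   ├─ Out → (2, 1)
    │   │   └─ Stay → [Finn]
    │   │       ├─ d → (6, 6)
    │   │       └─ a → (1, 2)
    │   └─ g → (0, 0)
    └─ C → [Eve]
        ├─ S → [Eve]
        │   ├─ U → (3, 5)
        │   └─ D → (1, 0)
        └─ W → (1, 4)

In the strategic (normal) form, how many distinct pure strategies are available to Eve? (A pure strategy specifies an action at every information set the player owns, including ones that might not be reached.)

16

Eve owns the node after R with actions {h, g} — two choices.
Eve owns the node after C with actions {S, W} — two choices.
Eve owns the node after R-h with actions {Out, Stay} — two choices.
Eve owns the node after C-S with actions {U, D} — two choices.
A pure strategy fixes one action at each information set independently, so the count is the product 2 × 2 × 2 × 2 = 16.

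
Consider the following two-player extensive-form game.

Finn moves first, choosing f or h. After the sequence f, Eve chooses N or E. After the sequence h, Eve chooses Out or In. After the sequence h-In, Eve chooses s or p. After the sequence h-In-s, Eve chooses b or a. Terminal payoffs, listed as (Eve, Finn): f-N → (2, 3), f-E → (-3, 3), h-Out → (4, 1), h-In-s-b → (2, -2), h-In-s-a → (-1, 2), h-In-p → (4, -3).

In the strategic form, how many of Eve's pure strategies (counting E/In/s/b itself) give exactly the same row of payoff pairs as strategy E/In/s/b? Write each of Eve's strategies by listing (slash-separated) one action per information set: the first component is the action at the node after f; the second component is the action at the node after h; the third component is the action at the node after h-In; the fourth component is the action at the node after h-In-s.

Row for E/In/s/b (columns f, h): (-3,3) (2,-2).
Every one of Eve's information sets is on the play path for some reply by Finn when Eve follows E/In/s/b.
Changing the action at any of them therefore changes at least one column, so only E/In/s/b itself gives this row.

1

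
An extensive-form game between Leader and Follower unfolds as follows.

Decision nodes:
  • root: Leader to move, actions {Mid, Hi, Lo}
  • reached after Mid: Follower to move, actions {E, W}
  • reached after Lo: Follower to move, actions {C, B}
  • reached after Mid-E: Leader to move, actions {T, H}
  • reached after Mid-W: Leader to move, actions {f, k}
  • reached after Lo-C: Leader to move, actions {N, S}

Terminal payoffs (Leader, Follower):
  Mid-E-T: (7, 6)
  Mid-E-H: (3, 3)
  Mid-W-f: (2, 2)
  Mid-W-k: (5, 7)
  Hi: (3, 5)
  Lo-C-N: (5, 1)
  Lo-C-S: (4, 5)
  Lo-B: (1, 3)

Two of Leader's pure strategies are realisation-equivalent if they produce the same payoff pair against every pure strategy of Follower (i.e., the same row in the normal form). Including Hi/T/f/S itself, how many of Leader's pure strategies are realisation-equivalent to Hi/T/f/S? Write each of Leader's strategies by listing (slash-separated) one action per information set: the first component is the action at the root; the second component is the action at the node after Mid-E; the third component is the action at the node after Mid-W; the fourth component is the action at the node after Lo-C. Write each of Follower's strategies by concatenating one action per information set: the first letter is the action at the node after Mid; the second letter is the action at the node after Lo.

Row for Hi/T/f/S (columns EC, EB, WC, WB): (3,5) (3,5) (3,5) (3,5).
Under Hi/T/f/S, Leader's choice at the node after Mid-E and at the node after Mid-W and at the node after Lo-C can never be reached regardless of what Follower does, so varying those choices leaves every outcome unchanged.
Holding the reachable choices fixed and varying the unreachable ones freely already gives 2 × 2 × 2 = 8 equivalent strategies.
No other strategy reproduces this row, so those 8 are the full class: Hi/T/f/N, Hi/T/f/S, Hi/T/k/N, Hi/T/k/S, Hi/H/f/N, Hi/H/f/S, Hi/H/k/N, Hi/H/k/S.

8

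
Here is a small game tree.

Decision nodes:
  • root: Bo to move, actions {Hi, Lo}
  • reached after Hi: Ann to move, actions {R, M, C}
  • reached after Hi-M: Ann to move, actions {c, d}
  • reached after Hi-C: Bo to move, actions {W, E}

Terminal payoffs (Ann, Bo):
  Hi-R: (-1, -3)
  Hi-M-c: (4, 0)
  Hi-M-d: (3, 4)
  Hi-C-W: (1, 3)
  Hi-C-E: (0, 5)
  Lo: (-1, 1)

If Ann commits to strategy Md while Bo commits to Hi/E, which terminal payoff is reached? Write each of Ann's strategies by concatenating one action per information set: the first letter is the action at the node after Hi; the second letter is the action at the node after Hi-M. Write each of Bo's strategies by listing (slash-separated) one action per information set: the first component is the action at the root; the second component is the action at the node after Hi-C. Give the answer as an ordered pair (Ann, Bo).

Trace the play path from the root:
  Bo plays Hi
  Ann plays M at [Hi]
  Ann plays d at [Hi-M]
→ terminal payoff (3, 4).
(Bo's choice at the node after Hi-C is never reached on this path, so it doesn't affect the outcome.)

(3, 4)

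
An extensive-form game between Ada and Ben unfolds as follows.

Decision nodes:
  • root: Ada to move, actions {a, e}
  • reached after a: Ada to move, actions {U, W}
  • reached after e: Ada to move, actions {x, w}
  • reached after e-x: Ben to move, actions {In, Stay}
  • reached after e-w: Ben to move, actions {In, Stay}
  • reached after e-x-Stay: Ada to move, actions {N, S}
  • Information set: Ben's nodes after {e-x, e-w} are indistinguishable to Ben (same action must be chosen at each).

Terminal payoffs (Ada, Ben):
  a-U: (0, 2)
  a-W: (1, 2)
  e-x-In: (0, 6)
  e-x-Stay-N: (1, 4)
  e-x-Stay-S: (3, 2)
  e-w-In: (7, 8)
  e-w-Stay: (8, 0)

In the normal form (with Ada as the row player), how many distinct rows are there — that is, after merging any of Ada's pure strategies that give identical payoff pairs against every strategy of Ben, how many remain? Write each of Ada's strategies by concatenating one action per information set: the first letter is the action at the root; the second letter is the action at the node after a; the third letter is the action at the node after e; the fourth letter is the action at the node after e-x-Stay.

Ada has 16 pure strategies: aUxN, aUxS, aUwN, aUwS, aWxN, aWxS, aWwN, aWwS, eUxN, eUxS, eUwN, eUwS, eWxN, eWxS, eWwN, eWwS. Columns: In, Stay.
{aUxN, aUxS, aUwN, aUwS} → row (0,2) (0,2)
{aWxN, aWxS, aWwN, aWwS} → row (1,2) (1,2)
{eUxN, eWxN} → row (0,6) (1,4)
{eUxS, eWxS} → row (0,6) (3,2)
{eUwN, eUwS, eWwN, eWwS} → row (7,8) (8,0)
That's 5 distinct rows out of 16 strategies.

5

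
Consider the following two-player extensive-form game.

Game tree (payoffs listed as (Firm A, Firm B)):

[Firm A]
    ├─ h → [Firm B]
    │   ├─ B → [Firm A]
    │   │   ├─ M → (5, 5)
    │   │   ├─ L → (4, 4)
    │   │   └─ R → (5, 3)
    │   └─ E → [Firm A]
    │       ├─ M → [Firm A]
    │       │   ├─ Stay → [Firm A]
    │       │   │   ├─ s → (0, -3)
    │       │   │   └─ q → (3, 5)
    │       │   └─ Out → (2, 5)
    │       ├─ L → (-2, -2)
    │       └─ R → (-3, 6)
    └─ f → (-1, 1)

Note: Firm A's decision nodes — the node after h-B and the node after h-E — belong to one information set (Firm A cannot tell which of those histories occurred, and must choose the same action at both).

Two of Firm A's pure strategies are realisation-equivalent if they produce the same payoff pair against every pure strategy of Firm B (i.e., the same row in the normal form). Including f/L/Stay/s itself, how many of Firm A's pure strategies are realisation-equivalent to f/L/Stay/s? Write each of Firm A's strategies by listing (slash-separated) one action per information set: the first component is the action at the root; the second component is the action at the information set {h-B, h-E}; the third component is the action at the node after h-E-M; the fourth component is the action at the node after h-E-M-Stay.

Row for f/L/Stay/s (columns B, E): (-1,1) (-1,1).
Under f/L/Stay/s, Firm A's choice at the information set {h-B, h-E} and at the node after h-E-M and at the node after h-E-M-Stay can never be reached regardless of what Firm B does, so varying those choices leaves every outcome unchanged.
Holding the reachable choices fixed and varying the unreachable ones freely already gives 3 × 2 × 2 = 12 equivalent strategies.
No other strategy reproduces this row, so those 12 are the full class: f/M/Stay/s, f/M/Stay/q, f/M/Out/s, f/M/Out/q, f/L/Stay/s, f/L/Stay/q, f/L/Out/s, f/L/Out/q, f/R/Stay/s, f/R/Stay/q, f/R/Out/s, f/R/Out/q.

12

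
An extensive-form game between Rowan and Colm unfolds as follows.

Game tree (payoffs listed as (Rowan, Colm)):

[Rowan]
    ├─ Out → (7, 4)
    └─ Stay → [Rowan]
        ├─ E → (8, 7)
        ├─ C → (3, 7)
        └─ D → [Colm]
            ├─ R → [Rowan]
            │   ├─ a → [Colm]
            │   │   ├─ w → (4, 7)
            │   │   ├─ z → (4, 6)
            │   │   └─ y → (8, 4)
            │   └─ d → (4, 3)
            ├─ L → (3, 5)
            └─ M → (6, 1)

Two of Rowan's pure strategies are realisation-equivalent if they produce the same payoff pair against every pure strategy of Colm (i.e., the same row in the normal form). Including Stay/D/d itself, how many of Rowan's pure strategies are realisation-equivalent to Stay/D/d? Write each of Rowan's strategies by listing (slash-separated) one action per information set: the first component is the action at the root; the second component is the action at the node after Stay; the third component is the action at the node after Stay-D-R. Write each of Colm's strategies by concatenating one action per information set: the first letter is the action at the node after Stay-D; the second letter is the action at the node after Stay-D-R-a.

Row for Stay/D/d (columns Rw, Rz, Ry, Lw, Lz, Ly, Mw, Mz, My): (4,3) (4,3) (4,3) (3,5) (3,5) (3,5) (6,1) (6,1) (6,1).
Every one of Rowan's information sets is on the play path for some reply by Colm when Rowan follows Stay/D/d.
Changing the action at any of them therefore changes at least one column, so only Stay/D/d itself gives this row.

1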